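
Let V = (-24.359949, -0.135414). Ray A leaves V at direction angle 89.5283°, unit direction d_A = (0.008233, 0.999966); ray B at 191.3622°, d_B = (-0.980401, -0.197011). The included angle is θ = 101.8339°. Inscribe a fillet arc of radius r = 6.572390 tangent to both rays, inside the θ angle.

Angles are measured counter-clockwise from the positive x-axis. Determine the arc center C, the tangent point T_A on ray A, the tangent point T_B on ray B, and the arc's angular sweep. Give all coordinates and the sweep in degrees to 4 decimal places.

bisector direction at 140.4453° = (-0.771016,0.636815)
center distance |VC| = r/sin(θ/2) = 6.572390/sin(50.9169°) = 8.467033
C = V + |VC|·bis = (-30.8882,5.2565)
T_A = V + ((C−V)·d_A)·d_A = V + 5.3380·d_A = (-24.3160,5.2024)
T_B = V + ((C−V)·d_B)·d_B = V + 5.3380·d_B = (-29.5933,-1.1871)
sweep = 180° − θ = 78.1661°

center=(-30.8882,5.2565) T_A=(-24.3160,5.2024) T_B=(-29.5933,-1.1871) sweep=78.1661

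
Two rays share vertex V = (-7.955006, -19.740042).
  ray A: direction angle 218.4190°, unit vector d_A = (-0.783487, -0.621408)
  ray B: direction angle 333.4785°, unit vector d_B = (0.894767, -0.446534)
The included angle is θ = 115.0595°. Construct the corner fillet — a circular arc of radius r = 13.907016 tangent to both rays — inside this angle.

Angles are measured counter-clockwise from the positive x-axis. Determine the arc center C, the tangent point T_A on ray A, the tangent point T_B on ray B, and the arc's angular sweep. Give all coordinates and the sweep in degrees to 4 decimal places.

bisector direction at 275.9488° = (0.103639,-0.994615)
center distance |VC| = r/sin(θ/2) = 13.907016/sin(57.5297°) = 16.483946
C = V + |VC|·bis = (-6.2466,-36.1352)
T_A = V + ((C−V)·d_A)·d_A = V + 8.8496·d_A = (-14.8886,-25.2392)
T_B = V + ((C−V)·d_B)·d_B = V + 8.8496·d_B = (-0.0367,-23.6917)
sweep = 180° − θ = 64.9405°

center=(-6.2466,-36.1352) T_A=(-14.8886,-25.2392) T_B=(-0.0367,-23.6917) sweep=64.9405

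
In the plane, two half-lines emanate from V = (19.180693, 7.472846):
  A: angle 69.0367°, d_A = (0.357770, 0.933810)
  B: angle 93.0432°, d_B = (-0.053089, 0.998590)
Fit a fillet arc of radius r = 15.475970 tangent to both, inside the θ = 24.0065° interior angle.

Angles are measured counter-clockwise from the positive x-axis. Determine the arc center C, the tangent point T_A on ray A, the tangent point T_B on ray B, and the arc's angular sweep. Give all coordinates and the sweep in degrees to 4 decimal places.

center=(30.7706,80.9802) T_A=(45.2222,75.4434) T_B=(15.3164,80.1586) sweep=155.9935

bisector direction at 81.0400° = (0.155746,0.987797)
center distance |VC| = r/sin(θ/2) = 15.475970/sin(12.0032°) = 74.415446
C = V + |VC|·bis = (30.7706,80.9802)
T_A = V + ((C−V)·d_A)·d_A = V + 72.7884·d_A = (45.2222,75.4434)
T_B = V + ((C−V)·d_B)·d_B = V + 72.7884·d_B = (15.3164,80.1586)
sweep = 180° − θ = 155.9935°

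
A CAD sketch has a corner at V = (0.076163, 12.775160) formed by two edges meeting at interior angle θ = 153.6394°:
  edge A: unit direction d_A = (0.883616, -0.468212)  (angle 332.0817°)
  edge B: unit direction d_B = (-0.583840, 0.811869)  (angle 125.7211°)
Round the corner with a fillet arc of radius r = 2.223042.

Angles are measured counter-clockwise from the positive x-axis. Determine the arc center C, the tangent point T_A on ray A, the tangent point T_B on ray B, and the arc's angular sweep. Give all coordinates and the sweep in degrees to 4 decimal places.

bisector direction at 48.9014° = (0.657357,0.753579)
center distance |VC| = r/sin(θ/2) = 2.223042/sin(76.8197°) = 2.283187
C = V + |VC|·bis = (1.5770,14.4957)
T_A = V + ((C−V)·d_A)·d_A = V + 0.5206·d_A = (0.5362,12.5314)
T_B = V + ((C−V)·d_B)·d_B = V + 0.5206·d_B = (-0.2278,13.1978)
sweep = 180° − θ = 26.3606°

center=(1.5770,14.4957) T_A=(0.5362,12.5314) T_B=(-0.2278,13.1978) sweep=26.3606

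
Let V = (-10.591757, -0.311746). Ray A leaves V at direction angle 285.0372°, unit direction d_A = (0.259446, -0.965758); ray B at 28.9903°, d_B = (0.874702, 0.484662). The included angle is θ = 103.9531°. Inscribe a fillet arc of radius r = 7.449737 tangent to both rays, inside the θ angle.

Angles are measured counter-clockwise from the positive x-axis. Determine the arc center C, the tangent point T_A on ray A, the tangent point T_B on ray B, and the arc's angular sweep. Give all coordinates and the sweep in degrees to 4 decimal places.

bisector direction at 337.0138° = (0.920599,-0.390510)
center distance |VC| = r/sin(θ/2) = 7.449737/sin(51.9766°) = 9.456877
C = V + |VC|·bis = (-1.8858,-4.0048)
T_A = V + ((C−V)·d_A)·d_A = V + 5.8253·d_A = (-9.0804,-5.9376)
T_B = V + ((C−V)·d_B)·d_B = V + 5.8253·d_B = (-5.4964,2.5115)
sweep = 180° − θ = 76.0469°

center=(-1.8858,-4.0048) T_A=(-9.0804,-5.9376) T_B=(-5.4964,2.5115) sweep=76.0469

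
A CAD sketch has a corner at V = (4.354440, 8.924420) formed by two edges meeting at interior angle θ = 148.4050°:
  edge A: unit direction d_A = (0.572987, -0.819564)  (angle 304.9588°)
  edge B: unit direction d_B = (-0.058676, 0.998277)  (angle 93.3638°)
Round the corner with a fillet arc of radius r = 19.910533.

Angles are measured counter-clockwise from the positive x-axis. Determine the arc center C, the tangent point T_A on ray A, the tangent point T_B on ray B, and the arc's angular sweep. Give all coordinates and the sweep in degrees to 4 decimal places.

bisector direction at 19.1613° = (0.944598,0.328229)
center distance |VC| = r/sin(θ/2) = 19.910533/sin(74.2025°) = 20.692075
C = V + |VC|·bis = (23.9001,15.7162)
T_A = V + ((C−V)·d_A)·d_A = V + 5.6332·d_A = (7.5822,4.3077)
T_B = V + ((C−V)·d_B)·d_B = V + 5.6332·d_B = (4.0239,14.5479)
sweep = 180° − θ = 31.5950°

center=(23.9001,15.7162) T_A=(7.5822,4.3077) T_B=(4.0239,14.5479) sweep=31.5950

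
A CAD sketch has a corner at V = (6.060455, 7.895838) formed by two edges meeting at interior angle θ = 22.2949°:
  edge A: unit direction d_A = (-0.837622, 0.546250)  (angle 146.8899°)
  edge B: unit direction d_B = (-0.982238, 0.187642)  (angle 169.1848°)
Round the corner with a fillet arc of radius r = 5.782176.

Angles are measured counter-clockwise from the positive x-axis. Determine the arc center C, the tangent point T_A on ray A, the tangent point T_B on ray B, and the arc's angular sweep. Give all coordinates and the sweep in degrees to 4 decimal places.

bisector direction at 158.0374° = (-0.927428,0.374002)
center distance |VC| = r/sin(θ/2) = 5.782176/sin(11.1474°) = 29.907616
C = V + |VC|·bis = (-21.6767,19.0813)
T_A = V + ((C−V)·d_A)·d_A = V + 29.3433·d_A = (-18.5182,23.9246)
T_B = V + ((C−V)·d_B)·d_B = V + 29.3433·d_B = (-22.7617,13.4019)
sweep = 180° − θ = 157.7051°

center=(-21.6767,19.0813) T_A=(-18.5182,23.9246) T_B=(-22.7617,13.4019) sweep=157.7051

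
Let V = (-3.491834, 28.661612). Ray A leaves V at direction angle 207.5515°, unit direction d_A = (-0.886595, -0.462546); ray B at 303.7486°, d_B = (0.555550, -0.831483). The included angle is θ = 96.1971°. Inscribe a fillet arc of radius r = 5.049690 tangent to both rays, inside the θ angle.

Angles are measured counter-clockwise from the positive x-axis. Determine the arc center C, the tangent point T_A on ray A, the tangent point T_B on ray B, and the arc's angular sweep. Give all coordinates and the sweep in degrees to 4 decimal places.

center=(-5.1733,22.0888) T_A=(-7.5090,26.5658) T_B=(-0.9746,24.8941) sweep=83.8029

bisector direction at 255.6501° = (-0.247844,-0.968800)
center distance |VC| = r/sin(θ/2) = 5.049690/sin(48.0986°) = 6.784531
C = V + |VC|·bis = (-5.1733,22.0888)
T_A = V + ((C−V)·d_A)·d_A = V + 4.5311·d_A = (-7.5090,26.5658)
T_B = V + ((C−V)·d_B)·d_B = V + 4.5311·d_B = (-0.9746,24.8941)
sweep = 180° − θ = 83.8029°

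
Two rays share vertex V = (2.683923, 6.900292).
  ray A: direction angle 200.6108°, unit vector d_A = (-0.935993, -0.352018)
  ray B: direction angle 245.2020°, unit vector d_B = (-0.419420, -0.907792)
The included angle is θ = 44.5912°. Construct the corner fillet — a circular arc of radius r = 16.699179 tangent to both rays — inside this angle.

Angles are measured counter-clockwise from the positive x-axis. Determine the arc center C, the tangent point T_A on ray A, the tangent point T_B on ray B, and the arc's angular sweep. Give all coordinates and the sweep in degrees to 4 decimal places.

bisector direction at 222.9064° = (-0.732467,-0.680803)
center distance |VC| = r/sin(θ/2) = 16.699179/sin(22.2956°) = 44.016433
C = V + |VC|·bis = (-29.5567,-23.0662)
T_A = V + ((C−V)·d_A)·d_A = V + 40.7257·d_A = (-35.4351,-7.4359)
T_B = V + ((C−V)·d_B)·d_B = V + 40.7257·d_B = (-14.3973,-30.0702)
sweep = 180° − θ = 135.4088°

center=(-29.5567,-23.0662) T_A=(-35.4351,-7.4359) T_B=(-14.3973,-30.0702) sweep=135.4088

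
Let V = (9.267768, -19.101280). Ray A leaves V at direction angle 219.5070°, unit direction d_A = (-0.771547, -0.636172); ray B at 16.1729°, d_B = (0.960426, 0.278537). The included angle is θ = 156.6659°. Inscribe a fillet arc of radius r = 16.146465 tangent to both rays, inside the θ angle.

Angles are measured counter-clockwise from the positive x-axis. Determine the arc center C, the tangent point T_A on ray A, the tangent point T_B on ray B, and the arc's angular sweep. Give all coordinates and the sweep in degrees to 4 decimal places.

bisector direction at 297.8399° = (0.467003,-0.884256)
center distance |VC| = r/sin(θ/2) = 16.146465/sin(78.3329°) = 16.487101
C = V + |VC|·bis = (16.9673,-33.6801)
T_A = V + ((C−V)·d_A)·d_A = V + 3.3341·d_A = (6.6954,-21.2223)
T_B = V + ((C−V)·d_B)·d_B = V + 3.3341·d_B = (12.4699,-18.1726)
sweep = 180° − θ = 23.3341°

center=(16.9673,-33.6801) T_A=(6.6954,-21.2223) T_B=(12.4699,-18.1726) sweep=23.3341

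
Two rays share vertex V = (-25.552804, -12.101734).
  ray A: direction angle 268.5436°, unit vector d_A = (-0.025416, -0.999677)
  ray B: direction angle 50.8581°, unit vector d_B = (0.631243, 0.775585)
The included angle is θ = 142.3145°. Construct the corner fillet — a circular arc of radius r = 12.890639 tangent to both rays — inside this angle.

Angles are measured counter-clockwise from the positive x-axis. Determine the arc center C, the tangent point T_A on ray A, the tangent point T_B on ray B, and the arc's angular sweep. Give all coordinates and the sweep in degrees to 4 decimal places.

bisector direction at 339.7009° = (0.937894,-0.346922)
center distance |VC| = r/sin(θ/2) = 12.890639/sin(71.1573°) = 13.620586
C = V + |VC|·bis = (-12.7781,-16.8270)
T_A = V + ((C−V)·d_A)·d_A = V + 4.3991·d_A = (-25.6646,-16.4994)
T_B = V + ((C−V)·d_B)·d_B = V + 4.3991·d_B = (-22.7759,-8.6899)
sweep = 180° − θ = 37.6855°

center=(-12.7781,-16.8270) T_A=(-25.6646,-16.4994) T_B=(-22.7759,-8.6899) sweep=37.6855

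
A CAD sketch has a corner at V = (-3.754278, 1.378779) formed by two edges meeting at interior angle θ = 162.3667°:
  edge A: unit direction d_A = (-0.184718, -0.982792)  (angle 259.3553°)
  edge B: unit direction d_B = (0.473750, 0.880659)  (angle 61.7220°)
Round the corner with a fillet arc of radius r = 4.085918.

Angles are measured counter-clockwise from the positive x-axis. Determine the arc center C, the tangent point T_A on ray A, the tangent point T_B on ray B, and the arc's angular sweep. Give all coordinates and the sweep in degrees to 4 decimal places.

center=(0.1443,0.0012) T_A=(-3.8713,0.7559) T_B=(-3.4540,1.9369) sweep=17.6333

bisector direction at 340.5387° = (0.942866,-0.333171)
center distance |VC| = r/sin(θ/2) = 4.085918/sin(81.1834°) = 4.134775
C = V + |VC|·bis = (0.1443,0.0012)
T_A = V + ((C−V)·d_A)·d_A = V + 0.6337·d_A = (-3.8713,0.7559)
T_B = V + ((C−V)·d_B)·d_B = V + 0.6337·d_B = (-3.4540,1.9369)
sweep = 180° − θ = 17.6333°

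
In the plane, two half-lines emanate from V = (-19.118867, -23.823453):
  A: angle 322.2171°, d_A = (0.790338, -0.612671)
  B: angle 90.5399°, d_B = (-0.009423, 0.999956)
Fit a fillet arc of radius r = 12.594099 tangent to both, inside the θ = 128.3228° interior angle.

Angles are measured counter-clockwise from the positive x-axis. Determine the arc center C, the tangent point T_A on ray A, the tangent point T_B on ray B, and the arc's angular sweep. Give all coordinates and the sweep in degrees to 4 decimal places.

bisector direction at 26.3785° = (0.895879,0.444299)
center distance |VC| = r/sin(θ/2) = 12.594099/sin(64.1614°) = 13.993049
C = V + |VC|·bis = (-6.5828,-17.6064)
T_A = V + ((C−V)·d_A)·d_A = V + 6.0987·d_A = (-14.2988,-27.5599)
T_B = V + ((C−V)·d_B)·d_B = V + 6.0987·d_B = (-19.1763,-17.7250)
sweep = 180° − θ = 51.6772°

center=(-6.5828,-17.6064) T_A=(-14.2988,-27.5599) T_B=(-19.1763,-17.7250) sweep=51.6772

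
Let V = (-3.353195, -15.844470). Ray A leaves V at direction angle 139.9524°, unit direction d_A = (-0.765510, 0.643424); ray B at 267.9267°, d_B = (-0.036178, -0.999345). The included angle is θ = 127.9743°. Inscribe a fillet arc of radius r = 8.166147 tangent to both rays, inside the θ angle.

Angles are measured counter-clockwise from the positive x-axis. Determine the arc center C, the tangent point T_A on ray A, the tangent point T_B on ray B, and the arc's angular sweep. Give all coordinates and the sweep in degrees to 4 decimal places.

bisector direction at 203.9396° = (-0.913974,-0.405773)
center distance |VC| = r/sin(θ/2) = 8.166147/sin(63.9871°) = 9.086665
C = V + |VC|·bis = (-11.6582,-19.5316)
T_A = V + ((C−V)·d_A)·d_A = V + 3.9852·d_A = (-6.4039,-13.2803)
T_B = V + ((C−V)·d_B)·d_B = V + 3.9852·d_B = (-3.4974,-19.8270)
sweep = 180° − θ = 52.0257°

center=(-11.6582,-19.5316) T_A=(-6.4039,-13.2803) T_B=(-3.4974,-19.8270) sweep=52.0257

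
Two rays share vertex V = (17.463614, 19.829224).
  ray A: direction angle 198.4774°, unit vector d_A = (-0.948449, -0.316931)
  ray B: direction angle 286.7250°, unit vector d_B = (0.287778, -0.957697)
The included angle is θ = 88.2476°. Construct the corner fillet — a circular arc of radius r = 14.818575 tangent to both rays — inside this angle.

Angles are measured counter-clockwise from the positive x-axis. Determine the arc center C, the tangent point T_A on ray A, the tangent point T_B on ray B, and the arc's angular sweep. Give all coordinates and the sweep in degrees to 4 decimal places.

center=(7.6688,0.9322) T_A=(2.9724,14.9869) T_B=(21.8605,5.1967) sweep=91.7524

bisector direction at 242.6012° = (-0.460181,-0.887825)
center distance |VC| = r/sin(θ/2) = 14.818575/sin(44.1238°) = 21.284602
C = V + |VC|·bis = (7.6688,0.9322)
T_A = V + ((C−V)·d_A)·d_A = V + 15.2789·d_A = (2.9724,14.9869)
T_B = V + ((C−V)·d_B)·d_B = V + 15.2789·d_B = (21.8605,5.1967)
sweep = 180° − θ = 91.7524°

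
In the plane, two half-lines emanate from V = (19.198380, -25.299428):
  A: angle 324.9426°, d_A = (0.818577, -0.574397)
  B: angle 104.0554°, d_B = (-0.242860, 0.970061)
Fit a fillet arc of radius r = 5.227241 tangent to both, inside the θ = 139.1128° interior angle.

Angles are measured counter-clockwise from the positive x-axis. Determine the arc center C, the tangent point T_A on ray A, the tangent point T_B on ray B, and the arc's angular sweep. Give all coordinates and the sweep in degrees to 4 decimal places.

center=(23.7959,-22.1398) T_A=(20.7934,-26.4187) T_B=(18.7252,-23.4092) sweep=40.8872

bisector direction at 34.4990° = (0.824136,0.566392)
center distance |VC| = r/sin(θ/2) = 5.227241/sin(69.5564°) = 5.578601
C = V + |VC|·bis = (23.7959,-22.1398)
T_A = V + ((C−V)·d_A)·d_A = V + 1.9485·d_A = (20.7934,-26.4187)
T_B = V + ((C−V)·d_B)·d_B = V + 1.9485·d_B = (18.7252,-23.4092)
sweep = 180° − θ = 40.8872°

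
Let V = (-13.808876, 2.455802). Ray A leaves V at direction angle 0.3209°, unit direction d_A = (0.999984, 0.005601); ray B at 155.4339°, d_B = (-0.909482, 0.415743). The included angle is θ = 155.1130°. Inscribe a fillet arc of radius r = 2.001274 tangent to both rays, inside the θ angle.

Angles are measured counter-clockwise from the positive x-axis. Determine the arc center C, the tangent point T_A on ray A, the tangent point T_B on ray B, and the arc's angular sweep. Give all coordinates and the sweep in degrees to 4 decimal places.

bisector direction at 77.8774° = (0.210004,0.977700)
center distance |VC| = r/sin(θ/2) = 2.001274/sin(77.5565°) = 2.049417
C = V + |VC|·bis = (-13.3785,4.4595)
T_A = V + ((C−V)·d_A)·d_A = V + 0.4416·d_A = (-13.3673,2.4583)
T_B = V + ((C−V)·d_B)·d_B = V + 0.4416·d_B = (-14.2105,2.6394)
sweep = 180° − θ = 24.8870°

center=(-13.3785,4.4595) T_A=(-13.3673,2.4583) T_B=(-14.2105,2.6394) sweep=24.8870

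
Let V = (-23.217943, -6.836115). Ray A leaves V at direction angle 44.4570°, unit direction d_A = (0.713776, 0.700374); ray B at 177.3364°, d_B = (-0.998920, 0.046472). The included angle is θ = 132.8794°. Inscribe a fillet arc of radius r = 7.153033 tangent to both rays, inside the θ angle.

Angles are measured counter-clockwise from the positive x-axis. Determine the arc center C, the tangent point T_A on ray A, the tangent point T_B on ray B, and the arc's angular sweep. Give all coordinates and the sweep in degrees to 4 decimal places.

bisector direction at 110.8967° = (-0.356684,0.934225)
center distance |VC| = r/sin(θ/2) = 7.153033/sin(66.4397°) = 7.803537
C = V + |VC|·bis = (-26.0013,0.4541)
T_A = V + ((C−V)·d_A)·d_A = V + 3.1192·d_A = (-20.9915,-4.6515)
T_B = V + ((C−V)·d_B)·d_B = V + 3.1192·d_B = (-26.3338,-6.6912)
sweep = 180° − θ = 47.1206°

center=(-26.0013,0.4541) T_A=(-20.9915,-4.6515) T_B=(-26.3338,-6.6912) sweep=47.1206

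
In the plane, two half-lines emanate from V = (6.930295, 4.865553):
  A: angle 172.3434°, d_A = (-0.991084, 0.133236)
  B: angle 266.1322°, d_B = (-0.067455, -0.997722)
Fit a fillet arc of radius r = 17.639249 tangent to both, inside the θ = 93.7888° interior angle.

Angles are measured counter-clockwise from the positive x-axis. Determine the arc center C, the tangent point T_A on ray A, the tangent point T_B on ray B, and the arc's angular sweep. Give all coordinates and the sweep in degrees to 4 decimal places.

bisector direction at 219.2378° = (-0.774527,-0.632540)
center distance |VC| = r/sin(θ/2) = 17.639249/sin(46.8944°) = 24.160194
C = V + |VC|·bis = (-11.7824,-10.4167)
T_A = V + ((C−V)·d_A)·d_A = V + 16.5098·d_A = (-9.4323,7.0652)
T_B = V + ((C−V)·d_B)·d_B = V + 16.5098·d_B = (5.8166,-11.6066)
sweep = 180° − θ = 86.2112°

center=(-11.7824,-10.4167) T_A=(-9.4323,7.0652) T_B=(5.8166,-11.6066) sweep=86.2112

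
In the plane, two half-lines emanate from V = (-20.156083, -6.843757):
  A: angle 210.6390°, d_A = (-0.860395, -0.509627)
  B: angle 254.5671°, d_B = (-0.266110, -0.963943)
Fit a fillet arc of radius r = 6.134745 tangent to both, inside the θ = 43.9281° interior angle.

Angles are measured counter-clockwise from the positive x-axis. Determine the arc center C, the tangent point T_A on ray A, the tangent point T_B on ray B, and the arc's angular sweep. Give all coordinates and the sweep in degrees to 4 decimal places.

center=(-30.1176,-19.8743) T_A=(-33.2440,-14.5960) T_B=(-24.2040,-21.5068) sweep=136.0719

bisector direction at 232.6031° = (-0.607334,-0.794447)
center distance |VC| = r/sin(θ/2) = 6.134745/sin(21.9641°) = 16.401976
C = V + |VC|·bis = (-30.1176,-19.8743)
T_A = V + ((C−V)·d_A)·d_A = V + 15.2115·d_A = (-33.2440,-14.5960)
T_B = V + ((C−V)·d_B)·d_B = V + 15.2115·d_B = (-24.2040,-21.5068)
sweep = 180° − θ = 136.0719°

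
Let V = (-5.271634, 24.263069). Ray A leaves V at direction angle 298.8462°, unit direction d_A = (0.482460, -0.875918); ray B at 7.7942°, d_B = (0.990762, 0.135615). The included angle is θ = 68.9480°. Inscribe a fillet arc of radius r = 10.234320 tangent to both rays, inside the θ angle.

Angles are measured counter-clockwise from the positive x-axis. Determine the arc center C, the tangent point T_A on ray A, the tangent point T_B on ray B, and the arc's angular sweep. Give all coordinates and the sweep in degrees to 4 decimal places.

center=(10.8841,16.1447) T_A=(1.9197,11.2071) T_B=(9.4962,26.2845) sweep=111.0520

bisector direction at 333.3202° = (0.893530,-0.449004)
center distance |VC| = r/sin(θ/2) = 10.234320/sin(34.4740°) = 18.080809
C = V + |VC|·bis = (10.8841,16.1447)
T_A = V + ((C−V)·d_A)·d_A = V + 14.9055·d_A = (1.9197,11.2071)
T_B = V + ((C−V)·d_B)·d_B = V + 14.9055·d_B = (9.4962,26.2845)
sweep = 180° − θ = 111.0520°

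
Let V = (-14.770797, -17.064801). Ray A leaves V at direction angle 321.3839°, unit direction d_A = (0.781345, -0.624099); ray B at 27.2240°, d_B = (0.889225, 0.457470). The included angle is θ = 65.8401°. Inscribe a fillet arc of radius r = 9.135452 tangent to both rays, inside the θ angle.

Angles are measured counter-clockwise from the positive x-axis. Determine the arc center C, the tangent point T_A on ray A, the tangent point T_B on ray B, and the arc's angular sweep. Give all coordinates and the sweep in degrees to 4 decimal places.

center=(1.9557,-18.7332) T_A=(-3.7457,-25.8711) T_B=(-2.2235,-10.6097) sweep=114.1599

bisector direction at 354.3039° = (0.995062,-0.099251)
center distance |VC| = r/sin(θ/2) = 9.135452/sin(32.9201°) = 16.809542
C = V + |VC|·bis = (1.9557,-18.7332)
T_A = V + ((C−V)·d_A)·d_A = V + 14.1104·d_A = (-3.7457,-25.8711)
T_B = V + ((C−V)·d_B)·d_B = V + 14.1104·d_B = (-2.2235,-10.6097)
sweep = 180° − θ = 114.1599°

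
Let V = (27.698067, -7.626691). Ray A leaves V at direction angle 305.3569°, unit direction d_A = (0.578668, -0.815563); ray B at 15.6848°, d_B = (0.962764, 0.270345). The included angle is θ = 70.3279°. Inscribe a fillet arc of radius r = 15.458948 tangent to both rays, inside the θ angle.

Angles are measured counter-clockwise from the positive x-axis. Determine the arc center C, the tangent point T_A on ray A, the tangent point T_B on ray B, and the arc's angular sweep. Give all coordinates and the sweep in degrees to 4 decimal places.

bisector direction at 340.5208° = (0.942763,-0.333464)
center distance |VC| = r/sin(θ/2) = 15.458948/sin(35.1639°) = 26.842270
C = V + |VC|·bis = (53.0040,-16.5776)
T_A = V + ((C−V)·d_A)·d_A = V + 21.9438·d_A = (40.3962,-25.5232)
T_B = V + ((C−V)·d_B)·d_B = V + 21.9438·d_B = (48.8247,-1.6943)
sweep = 180° − θ = 109.6721°

center=(53.0040,-16.5776) T_A=(40.3962,-25.5232) T_B=(48.8247,-1.6943) sweep=109.6721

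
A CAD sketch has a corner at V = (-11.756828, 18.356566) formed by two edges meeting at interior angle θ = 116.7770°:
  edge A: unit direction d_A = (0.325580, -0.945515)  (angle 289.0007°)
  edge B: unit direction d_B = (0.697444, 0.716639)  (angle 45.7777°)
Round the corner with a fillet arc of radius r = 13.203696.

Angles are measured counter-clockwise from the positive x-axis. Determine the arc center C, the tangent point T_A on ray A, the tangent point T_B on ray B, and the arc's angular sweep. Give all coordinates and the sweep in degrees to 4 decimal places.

center=(3.3733,14.9716) T_A=(-9.1110,10.6727) T_B=(-6.0890,24.1804) sweep=63.2230

bisector direction at 347.3892° = (0.975876,-0.218327)
center distance |VC| = r/sin(θ/2) = 13.203696/sin(58.3885°) = 15.504179
C = V + |VC|·bis = (3.3733,14.9716)
T_A = V + ((C−V)·d_A)·d_A = V + 8.1266·d_A = (-9.1110,10.6727)
T_B = V + ((C−V)·d_B)·d_B = V + 8.1266·d_B = (-6.0890,24.1804)
sweep = 180° − θ = 63.2230°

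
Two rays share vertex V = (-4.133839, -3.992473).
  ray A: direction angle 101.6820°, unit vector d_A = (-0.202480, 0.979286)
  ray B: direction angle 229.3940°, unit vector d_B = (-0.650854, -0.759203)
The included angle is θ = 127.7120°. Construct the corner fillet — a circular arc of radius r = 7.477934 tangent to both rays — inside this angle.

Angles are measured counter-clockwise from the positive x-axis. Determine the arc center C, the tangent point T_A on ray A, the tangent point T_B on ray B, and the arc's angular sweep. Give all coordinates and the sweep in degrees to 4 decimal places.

center=(-12.2001,-1.9121) T_A=(-4.8770,-0.3980) T_B=(-6.5228,-6.7791) sweep=52.2880

bisector direction at 165.5380° = (-0.968313,0.249738)
center distance |VC| = r/sin(θ/2) = 7.477934/sin(63.8560°) = 8.330201
C = V + |VC|·bis = (-12.2001,-1.9121)
T_A = V + ((C−V)·d_A)·d_A = V + 3.6705·d_A = (-4.8770,-0.3980)
T_B = V + ((C−V)·d_B)·d_B = V + 3.6705·d_B = (-6.5228,-6.7791)
sweep = 180° − θ = 52.2880°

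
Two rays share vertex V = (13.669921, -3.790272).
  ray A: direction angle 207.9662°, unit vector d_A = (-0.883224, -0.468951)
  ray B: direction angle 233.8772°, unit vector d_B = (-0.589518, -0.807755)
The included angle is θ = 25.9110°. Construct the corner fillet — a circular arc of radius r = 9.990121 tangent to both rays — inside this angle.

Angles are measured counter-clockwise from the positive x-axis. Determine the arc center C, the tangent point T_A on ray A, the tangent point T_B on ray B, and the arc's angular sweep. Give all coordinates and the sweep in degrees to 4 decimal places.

bisector direction at 220.9217° = (-0.755605,-0.655027)
center distance |VC| = r/sin(θ/2) = 9.990121/sin(12.9555°) = 44.560118
C = V + |VC|·bis = (-19.9999,-32.9784)
T_A = V + ((C−V)·d_A)·d_A = V + 43.4258·d_A = (-24.6848,-24.1548)
T_B = V + ((C−V)·d_B)·d_B = V + 43.4258·d_B = (-11.9304,-38.8677)
sweep = 180° − θ = 154.0890°

center=(-19.9999,-32.9784) T_A=(-24.6848,-24.1548) T_B=(-11.9304,-38.8677) sweep=154.0890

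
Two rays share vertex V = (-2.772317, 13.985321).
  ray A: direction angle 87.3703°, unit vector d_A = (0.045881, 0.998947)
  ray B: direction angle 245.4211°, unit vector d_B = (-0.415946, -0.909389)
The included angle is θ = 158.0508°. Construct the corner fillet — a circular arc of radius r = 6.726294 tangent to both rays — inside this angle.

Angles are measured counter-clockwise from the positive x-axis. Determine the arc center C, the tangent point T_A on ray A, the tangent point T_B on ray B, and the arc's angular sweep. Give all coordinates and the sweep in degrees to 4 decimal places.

bisector direction at 166.3957° = (-0.971943,0.235215)
center distance |VC| = r/sin(θ/2) = 6.726294/sin(79.0254°) = 6.851598
C = V + |VC|·bis = (-9.4317,15.5969)
T_A = V + ((C−V)·d_A)·d_A = V + 1.3044·d_A = (-2.7125,15.2883)
T_B = V + ((C−V)·d_B)·d_B = V + 1.3044·d_B = (-3.3149,12.7991)
sweep = 180° − θ = 21.9492°

center=(-9.4317,15.5969) T_A=(-2.7125,15.2883) T_B=(-3.3149,12.7991) sweep=21.9492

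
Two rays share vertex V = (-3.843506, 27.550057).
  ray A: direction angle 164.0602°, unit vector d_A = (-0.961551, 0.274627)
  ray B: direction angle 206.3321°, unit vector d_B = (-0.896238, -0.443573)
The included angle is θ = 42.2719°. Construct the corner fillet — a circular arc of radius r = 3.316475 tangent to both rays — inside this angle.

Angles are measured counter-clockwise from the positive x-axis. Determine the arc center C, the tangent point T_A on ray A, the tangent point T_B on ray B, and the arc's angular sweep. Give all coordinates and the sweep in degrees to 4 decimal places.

center=(-13.0033,26.7171) T_A=(-12.0925,29.9060) T_B=(-11.5322,23.7447) sweep=137.7281

bisector direction at 185.1961° = (-0.995890,-0.090566)
center distance |VC| = r/sin(θ/2) = 3.316475/sin(21.1360°) = 9.197558
C = V + |VC|·bis = (-13.0033,26.7171)
T_A = V + ((C−V)·d_A)·d_A = V + 8.5788·d_A = (-12.0925,29.9060)
T_B = V + ((C−V)·d_B)·d_B = V + 8.5788·d_B = (-11.5322,23.7447)
sweep = 180° − θ = 137.7281°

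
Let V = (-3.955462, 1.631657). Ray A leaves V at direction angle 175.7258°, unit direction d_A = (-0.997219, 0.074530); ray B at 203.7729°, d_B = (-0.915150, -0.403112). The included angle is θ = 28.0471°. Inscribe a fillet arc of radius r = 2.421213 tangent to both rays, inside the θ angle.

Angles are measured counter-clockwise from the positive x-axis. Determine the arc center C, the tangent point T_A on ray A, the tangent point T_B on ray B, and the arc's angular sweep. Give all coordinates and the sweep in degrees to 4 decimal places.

bisector direction at 189.7493° = (-0.985558,-0.169338)
center distance |VC| = r/sin(θ/2) = 2.421213/sin(14.0236°) = 9.991772
C = V + |VC|·bis = (-13.8029,-0.0603)
T_A = V + ((C−V)·d_A)·d_A = V + 9.6940·d_A = (-13.6225,2.3541)
T_B = V + ((C−V)·d_B)·d_B = V + 9.6940·d_B = (-12.8269,-2.2761)
sweep = 180° − θ = 151.9529°

center=(-13.8029,-0.0603) T_A=(-13.6225,2.3541) T_B=(-12.8269,-2.2761) sweep=151.9529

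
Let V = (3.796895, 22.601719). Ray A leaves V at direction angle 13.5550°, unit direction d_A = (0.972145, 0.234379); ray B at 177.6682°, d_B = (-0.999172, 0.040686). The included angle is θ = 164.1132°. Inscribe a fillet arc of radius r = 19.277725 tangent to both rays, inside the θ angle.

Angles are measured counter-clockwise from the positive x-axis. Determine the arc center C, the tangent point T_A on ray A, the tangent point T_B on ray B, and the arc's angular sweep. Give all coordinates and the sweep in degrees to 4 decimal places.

bisector direction at 95.6116° = (-0.097784,0.995208)
center distance |VC| = r/sin(θ/2) = 19.277725/sin(82.0566°) = 19.464485
C = V + |VC|·bis = (1.8936,41.9729)
T_A = V + ((C−V)·d_A)·d_A = V + 2.6899·d_A = (6.4119,23.2322)
T_B = V + ((C−V)·d_B)·d_B = V + 2.6899·d_B = (1.1092,22.7112)
sweep = 180° − θ = 15.8868°

center=(1.8936,41.9729) T_A=(6.4119,23.2322) T_B=(1.1092,22.7112) sweep=15.8868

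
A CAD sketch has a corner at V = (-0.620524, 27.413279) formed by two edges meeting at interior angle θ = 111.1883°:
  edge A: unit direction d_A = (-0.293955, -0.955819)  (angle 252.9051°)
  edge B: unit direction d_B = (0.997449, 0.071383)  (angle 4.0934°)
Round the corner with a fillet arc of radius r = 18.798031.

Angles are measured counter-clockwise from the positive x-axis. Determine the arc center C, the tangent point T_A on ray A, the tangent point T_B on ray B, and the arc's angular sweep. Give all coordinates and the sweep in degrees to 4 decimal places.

bisector direction at 308.4992° = (0.622504,-0.782616)
center distance |VC| = r/sin(θ/2) = 18.798031/sin(55.5941°) = 22.783951
C = V + |VC|·bis = (13.5626,9.5822)
T_A = V + ((C−V)·d_A)·d_A = V + 12.8741·d_A = (-4.4049,15.1080)
T_B = V + ((C−V)·d_B)·d_B = V + 12.8741·d_B = (12.2207,28.3323)
sweep = 180° − θ = 68.8117°

center=(13.5626,9.5822) T_A=(-4.4049,15.1080) T_B=(12.2207,28.3323) sweep=68.8117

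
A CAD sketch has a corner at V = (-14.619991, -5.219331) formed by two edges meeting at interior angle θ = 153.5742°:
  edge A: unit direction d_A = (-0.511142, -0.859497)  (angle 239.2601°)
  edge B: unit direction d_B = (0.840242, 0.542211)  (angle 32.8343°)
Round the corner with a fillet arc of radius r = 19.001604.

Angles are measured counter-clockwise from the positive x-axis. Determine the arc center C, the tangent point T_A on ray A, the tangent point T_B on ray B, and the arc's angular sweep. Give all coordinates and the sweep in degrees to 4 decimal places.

bisector direction at 316.0472° = (0.719912,-0.694066)
center distance |VC| = r/sin(θ/2) = 19.001604/sin(76.7871°) = 19.518303
C = V + |VC|·bis = (-0.5685,-18.7663)
T_A = V + ((C−V)·d_A)·d_A = V + 4.4613·d_A = (-16.9003,-9.0538)
T_B = V + ((C−V)·d_B)·d_B = V + 4.4613·d_B = (-10.8714,-2.8004)
sweep = 180° − θ = 26.4258°

center=(-0.5685,-18.7663) T_A=(-16.9003,-9.0538) T_B=(-10.8714,-2.8004) sweep=26.4258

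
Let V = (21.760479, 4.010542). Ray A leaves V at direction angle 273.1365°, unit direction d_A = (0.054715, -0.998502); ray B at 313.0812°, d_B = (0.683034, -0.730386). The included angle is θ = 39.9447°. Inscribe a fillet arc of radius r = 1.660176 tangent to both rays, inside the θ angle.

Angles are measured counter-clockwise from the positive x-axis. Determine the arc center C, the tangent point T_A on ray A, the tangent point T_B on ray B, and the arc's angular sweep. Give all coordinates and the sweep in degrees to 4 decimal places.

center=(23.6681,-0.4599) T_A=(22.0104,-0.5508) T_B=(24.8807,0.6740) sweep=140.0553

bisector direction at 293.1089° = (0.392479,-0.919761)
center distance |VC| = r/sin(θ/2) = 1.660176/sin(19.9723°) = 4.860475
C = V + |VC|·bis = (23.6681,-0.4599)
T_A = V + ((C−V)·d_A)·d_A = V + 4.5682·d_A = (22.0104,-0.5508)
T_B = V + ((C−V)·d_B)·d_B = V + 4.5682·d_B = (24.8807,0.6740)
sweep = 180° − θ = 140.0553°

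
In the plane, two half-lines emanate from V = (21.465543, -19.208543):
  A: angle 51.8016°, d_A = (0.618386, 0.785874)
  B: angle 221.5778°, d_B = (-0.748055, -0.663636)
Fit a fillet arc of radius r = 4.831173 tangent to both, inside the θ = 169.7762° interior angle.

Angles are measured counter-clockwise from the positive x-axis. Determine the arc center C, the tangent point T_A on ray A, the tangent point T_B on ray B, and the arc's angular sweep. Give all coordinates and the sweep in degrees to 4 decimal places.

center=(17.9361,-15.8814) T_A=(21.7328,-18.8689) T_B=(21.1422,-19.4954) sweep=10.2238

bisector direction at 136.6897° = (-0.727649,0.685949)
center distance |VC| = r/sin(θ/2) = 4.831173/sin(84.8881°) = 4.850465
C = V + |VC|·bis = (17.9361,-15.8814)
T_A = V + ((C−V)·d_A)·d_A = V + 0.4322·d_A = (21.7328,-18.8689)
T_B = V + ((C−V)·d_B)·d_B = V + 0.4322·d_B = (21.1422,-19.4954)
sweep = 180° − θ = 10.2238°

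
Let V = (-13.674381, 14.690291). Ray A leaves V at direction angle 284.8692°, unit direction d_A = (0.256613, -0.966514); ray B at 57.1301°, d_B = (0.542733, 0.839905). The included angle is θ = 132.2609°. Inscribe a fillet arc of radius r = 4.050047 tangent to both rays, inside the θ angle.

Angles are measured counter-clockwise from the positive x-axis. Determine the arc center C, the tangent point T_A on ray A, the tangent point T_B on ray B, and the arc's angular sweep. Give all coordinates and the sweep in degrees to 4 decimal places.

bisector direction at 350.9996° = (0.987687,-0.156440)
center distance |VC| = r/sin(θ/2) = 4.050047/sin(66.1304°) = 4.428850
C = V + |VC|·bis = (-9.3001,13.9974)
T_A = V + ((C−V)·d_A)·d_A = V + 1.7922·d_A = (-13.2145,12.9581)
T_B = V + ((C−V)·d_B)·d_B = V + 1.7922·d_B = (-12.7017,16.1955)
sweep = 180° − θ = 47.7391°

center=(-9.3001,13.9974) T_A=(-13.2145,12.9581) T_B=(-12.7017,16.1955) sweep=47.7391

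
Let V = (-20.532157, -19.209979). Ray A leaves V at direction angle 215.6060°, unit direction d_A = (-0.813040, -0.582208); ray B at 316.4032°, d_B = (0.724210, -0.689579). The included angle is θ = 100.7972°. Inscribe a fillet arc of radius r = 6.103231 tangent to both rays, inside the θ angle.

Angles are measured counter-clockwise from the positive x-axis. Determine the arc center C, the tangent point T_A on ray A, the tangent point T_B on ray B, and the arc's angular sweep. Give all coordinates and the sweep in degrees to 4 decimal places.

center=(-21.0841,-27.1119) T_A=(-24.6374,-22.1497) T_B=(-16.8754,-22.6919) sweep=79.2028

bisector direction at 266.0046° = (-0.069676,-0.997570)
center distance |VC| = r/sin(θ/2) = 6.103231/sin(50.3986°) = 7.921154
C = V + |VC|·bis = (-21.0841,-27.1119)
T_A = V + ((C−V)·d_A)·d_A = V + 5.0493·d_A = (-24.6374,-22.1497)
T_B = V + ((C−V)·d_B)·d_B = V + 5.0493·d_B = (-16.8754,-22.6919)
sweep = 180° − θ = 79.2028°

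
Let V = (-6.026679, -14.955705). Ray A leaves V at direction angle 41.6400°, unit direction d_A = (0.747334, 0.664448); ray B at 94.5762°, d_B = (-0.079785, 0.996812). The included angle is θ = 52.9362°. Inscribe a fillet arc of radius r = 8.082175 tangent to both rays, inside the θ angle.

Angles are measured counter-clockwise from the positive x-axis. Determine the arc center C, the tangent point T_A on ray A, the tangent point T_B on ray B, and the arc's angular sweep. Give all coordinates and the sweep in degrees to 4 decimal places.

bisector direction at 68.1081° = (0.372857,0.927889)
center distance |VC| = r/sin(θ/2) = 8.082175/sin(26.4681°) = 18.133687
C = V + |VC|·bis = (0.7346,1.8703)
T_A = V + ((C−V)·d_A)·d_A = V + 16.2330·d_A = (6.1048,-4.1697)
T_B = V + ((C−V)·d_B)·d_B = V + 16.2330·d_B = (-7.3218,1.2255)
sweep = 180° − θ = 127.0638°

center=(0.7346,1.8703) T_A=(6.1048,-4.1697) T_B=(-7.3218,1.2255) sweep=127.0638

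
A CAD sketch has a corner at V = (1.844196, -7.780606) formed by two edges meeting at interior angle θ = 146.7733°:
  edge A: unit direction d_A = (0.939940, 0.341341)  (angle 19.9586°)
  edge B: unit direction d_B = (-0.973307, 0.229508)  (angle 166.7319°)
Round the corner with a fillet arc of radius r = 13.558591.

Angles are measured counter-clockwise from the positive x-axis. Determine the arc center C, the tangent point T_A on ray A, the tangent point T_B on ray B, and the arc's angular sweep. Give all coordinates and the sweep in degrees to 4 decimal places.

center=(1.0186,6.3445) T_A=(5.6467,-6.3997) T_B=(-2.0933,-6.8521) sweep=33.2267

bisector direction at 93.3453° = (-0.058352,0.998296)
center distance |VC| = r/sin(θ/2) = 13.558591/sin(73.3867°) = 14.149237
C = V + |VC|·bis = (1.0186,6.3445)
T_A = V + ((C−V)·d_A)·d_A = V + 4.0454·d_A = (5.6467,-6.3997)
T_B = V + ((C−V)·d_B)·d_B = V + 4.0454·d_B = (-2.0933,-6.8521)
sweep = 180° − θ = 33.2267°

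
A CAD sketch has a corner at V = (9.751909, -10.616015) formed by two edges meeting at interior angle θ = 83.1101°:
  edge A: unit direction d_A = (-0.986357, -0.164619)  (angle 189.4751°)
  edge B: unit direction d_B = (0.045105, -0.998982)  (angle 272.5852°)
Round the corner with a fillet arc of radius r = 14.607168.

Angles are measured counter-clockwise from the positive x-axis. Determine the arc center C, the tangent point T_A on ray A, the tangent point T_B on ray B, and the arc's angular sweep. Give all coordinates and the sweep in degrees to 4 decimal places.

bisector direction at 231.0302° = (-0.628911,-0.777477)
center distance |VC| = r/sin(θ/2) = 14.607168/sin(41.5551°) = 22.020657
C = V + |VC|·bis = (-4.0971,-27.7366)
T_A = V + ((C−V)·d_A)·d_A = V + 16.4785·d_A = (-6.5017,-13.3287)
T_B = V + ((C−V)·d_B)·d_B = V + 16.4785·d_B = (10.4952,-27.0777)
sweep = 180° − θ = 96.8899°

center=(-4.0971,-27.7366) T_A=(-6.5017,-13.3287) T_B=(10.4952,-27.0777) sweep=96.8899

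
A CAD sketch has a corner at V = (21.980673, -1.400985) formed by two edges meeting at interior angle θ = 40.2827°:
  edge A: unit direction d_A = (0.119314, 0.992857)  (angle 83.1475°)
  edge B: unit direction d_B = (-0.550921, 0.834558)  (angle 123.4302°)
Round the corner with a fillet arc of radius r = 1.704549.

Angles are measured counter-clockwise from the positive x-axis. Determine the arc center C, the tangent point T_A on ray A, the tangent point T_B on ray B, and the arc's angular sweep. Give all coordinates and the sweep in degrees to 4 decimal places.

center=(20.8428,3.4167) T_A=(22.5352,3.2133) T_B=(19.4203,2.4776) sweep=139.7173

bisector direction at 103.2888° = (-0.229860,0.973224)
center distance |VC| = r/sin(θ/2) = 1.704549/sin(20.1413°) = 4.950230
C = V + |VC|·bis = (20.8428,3.4167)
T_A = V + ((C−V)·d_A)·d_A = V + 4.6475·d_A = (22.5352,3.2133)
T_B = V + ((C−V)·d_B)·d_B = V + 4.6475·d_B = (19.4203,2.4776)
sweep = 180° − θ = 139.7173°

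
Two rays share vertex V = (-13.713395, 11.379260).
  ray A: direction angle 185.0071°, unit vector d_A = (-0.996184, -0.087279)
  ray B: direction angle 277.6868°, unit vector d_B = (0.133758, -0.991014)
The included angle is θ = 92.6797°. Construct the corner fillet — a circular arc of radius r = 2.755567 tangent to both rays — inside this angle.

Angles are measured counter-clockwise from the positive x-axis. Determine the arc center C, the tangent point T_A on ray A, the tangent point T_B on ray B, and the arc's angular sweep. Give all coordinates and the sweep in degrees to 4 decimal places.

center=(-16.0925,8.4047) T_A=(-16.3330,11.1497) T_B=(-13.3617,8.7733) sweep=87.3203

bisector direction at 231.3470° = (-0.624603,-0.780942)
center distance |VC| = r/sin(θ/2) = 2.755567/sin(46.3398°) = 3.808939
C = V + |VC|·bis = (-16.0925,8.4047)
T_A = V + ((C−V)·d_A)·d_A = V + 2.6296·d_A = (-16.3330,11.1497)
T_B = V + ((C−V)·d_B)·d_B = V + 2.6296·d_B = (-13.3617,8.7733)
sweep = 180° − θ = 87.3203°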